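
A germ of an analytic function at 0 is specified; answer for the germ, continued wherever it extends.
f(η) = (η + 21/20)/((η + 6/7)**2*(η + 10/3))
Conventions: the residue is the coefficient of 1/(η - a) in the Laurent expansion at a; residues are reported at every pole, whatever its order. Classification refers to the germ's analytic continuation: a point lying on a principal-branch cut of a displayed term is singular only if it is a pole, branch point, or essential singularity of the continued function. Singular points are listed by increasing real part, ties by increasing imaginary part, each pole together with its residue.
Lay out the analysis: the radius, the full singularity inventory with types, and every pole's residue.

Radius of convergence at 0: 6/7.
At -10/3: a pole of order 1; residue -20139/54080.
At -6/7: a pole of order 2; residue 20139/54080.

Denominator factor (η + 10/3): pole of order 1 at -10/3, modulus 10/3.
Denominator factor (η + 6/7)^2: pole of order 2 at -6/7, modulus 6/7.
The radius of convergence is the smallest modulus among the singular points: 6/7.
At the order-1 pole -10/3 set g(η) = (η - (-10/3))*f(η) = (η + 21/20)/(η + 6/7)**2.
Simple pole: residue = g(a) at a = -10/3, which is -20139/54080.
At the order-2 pole -6/7 set g(η) = (η - (-6/7))^2*f(η) = (η + 21/20)/(η + 10/3).
Order-2 pole: residue = g'(a); g'(-6/7) = 20139/54080, so the residue is 20139/54080.
List the singular points by increasing real part (a conjugate pair: the negative imaginary part first).


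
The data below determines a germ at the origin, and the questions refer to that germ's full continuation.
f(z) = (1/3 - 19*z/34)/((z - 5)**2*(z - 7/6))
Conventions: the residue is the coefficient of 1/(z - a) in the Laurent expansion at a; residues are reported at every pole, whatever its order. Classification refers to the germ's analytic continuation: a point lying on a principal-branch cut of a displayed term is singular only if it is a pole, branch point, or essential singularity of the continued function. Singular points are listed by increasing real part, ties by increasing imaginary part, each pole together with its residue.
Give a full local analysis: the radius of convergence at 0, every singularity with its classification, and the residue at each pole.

Radius of convergence at 0: 7/6.
At 7/6: a pole of order 1; residue -195/8993.
At 5: a pole of order 2; residue 195/8993.

Denominator factor (z - 5)^2: pole of order 2 at 5, modulus 5.
Denominator factor (z - 7/6): pole of order 1 at 7/6, modulus 7/6.
The radius of convergence is the smallest modulus among the singular points: 7/6.
At the order-1 pole 7/6 set g(z) = (z - (7/6))*f(z) = (1/3 - 19*z/34)/(z - 5)**2.
Simple pole: residue = g(a) at a = 7/6, which is -195/8993.
At the order-2 pole 5 set g(z) = (z - (5))^2*f(z) = (1/3 - 19*z/34)/(z - 7/6).
Order-2 pole: residue = g'(a); g'(5) = 195/8993, so the residue is 195/8993.
List the singular points by increasing real part (a conjugate pair: the negative imaginary part first).


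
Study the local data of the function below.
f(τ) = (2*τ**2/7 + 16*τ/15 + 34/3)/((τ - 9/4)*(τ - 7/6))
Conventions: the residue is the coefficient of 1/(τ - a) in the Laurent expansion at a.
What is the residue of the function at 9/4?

The residue is 12751/910.

At the order-1 pole 9/4 set g(τ) = (τ - (9/4))*f(τ) = (2*τ**2/7 + 16*τ/15 + 34/3)/(τ - 7/6).
Simple pole: residue = g(a) at a = 9/4, which is 12751/910.


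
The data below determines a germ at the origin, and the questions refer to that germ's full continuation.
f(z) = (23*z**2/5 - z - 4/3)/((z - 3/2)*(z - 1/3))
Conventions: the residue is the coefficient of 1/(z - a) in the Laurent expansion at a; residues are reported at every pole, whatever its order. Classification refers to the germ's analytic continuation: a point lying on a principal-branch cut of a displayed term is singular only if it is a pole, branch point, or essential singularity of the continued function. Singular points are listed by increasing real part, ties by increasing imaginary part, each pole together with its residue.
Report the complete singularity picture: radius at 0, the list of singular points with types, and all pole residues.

Radius of convergence at 0: 1/3.
At 1/3: a pole of order 1; residue 104/105.
At 3/2: a pole of order 1; residue 451/70.

Denominator factor (z - 1/3): pole of order 1 at 1/3, modulus 1/3.
Denominator factor (z - 3/2): pole of order 1 at 3/2, modulus 3/2.
The radius of convergence is the smallest modulus among the singular points: 1/3.
At the order-1 pole 1/3 set g(z) = (z - (1/3))*f(z) = (23*z**2/5 - z - 4/3)/(z - 3/2).
Simple pole: residue = g(a) at a = 1/3, which is 104/105.
At the order-1 pole 3/2 set g(z) = (z - (3/2))*f(z) = (23*z**2/5 - z - 4/3)/(z - 1/3).
Simple pole: residue = g(a) at a = 3/2, which is 451/70.
List the singular points by increasing real part (a conjugate pair: the negative imaginary part first).


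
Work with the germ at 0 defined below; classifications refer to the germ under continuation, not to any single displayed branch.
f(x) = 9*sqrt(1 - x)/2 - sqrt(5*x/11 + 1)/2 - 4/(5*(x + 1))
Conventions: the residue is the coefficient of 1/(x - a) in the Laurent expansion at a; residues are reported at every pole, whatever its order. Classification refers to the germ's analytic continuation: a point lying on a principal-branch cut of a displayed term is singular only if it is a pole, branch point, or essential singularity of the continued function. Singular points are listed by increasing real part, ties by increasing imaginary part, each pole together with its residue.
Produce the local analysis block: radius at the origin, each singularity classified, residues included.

Radius of convergence at 0: 1.
At -11/5: an algebraic (square-root) branch point.
At -1: a pole of order 1; residue -4/5.
At 1: an algebraic (square-root) branch point.

Denominator factor (x + 1): pole of order 1 at -1, modulus 1.
Branch term (9/2)*sqrt(1 - x/(1)): its argument vanishes at x = 1, a square-root branch point, modulus 1.
Branch term (-1/2)*sqrt(1 - x/(-11/5)): its argument vanishes at x = -11/5, a square-root branch point, modulus 11/5.
The radius of convergence is the smallest modulus among the singular points: 1.
The branch terms are analytic at -1 and contribute nothing to the residue; only the rational part matters.
At the order-1 pole -1 set g(x) = (x - (-1))*(rational part) = -4/5.
Simple pole: residue = g(a) at a = -1, which is -4/5.
List the singular points by increasing real part (a conjugate pair: the negative imaginary part first).


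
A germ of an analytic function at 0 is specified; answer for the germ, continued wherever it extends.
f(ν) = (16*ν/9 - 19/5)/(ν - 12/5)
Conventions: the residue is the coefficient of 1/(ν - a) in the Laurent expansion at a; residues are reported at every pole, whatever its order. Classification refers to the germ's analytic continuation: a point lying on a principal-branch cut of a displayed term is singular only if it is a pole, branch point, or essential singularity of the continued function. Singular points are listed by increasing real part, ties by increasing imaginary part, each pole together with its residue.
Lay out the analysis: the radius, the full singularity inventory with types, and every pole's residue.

Denominator factor (ν - 12/5): pole of order 1 at 12/5, modulus 12/5.
The radius of convergence is the smallest modulus among the singular points: 12/5.
At the order-1 pole 12/5 set g(ν) = (ν - (12/5))*f(ν) = 16*ν/9 - 19/5.
Simple pole: residue = g(a) at a = 12/5, which is 7/15.

Radius of convergence at 0: 12/5.
At 12/5: a pole of order 1; residue 7/15.


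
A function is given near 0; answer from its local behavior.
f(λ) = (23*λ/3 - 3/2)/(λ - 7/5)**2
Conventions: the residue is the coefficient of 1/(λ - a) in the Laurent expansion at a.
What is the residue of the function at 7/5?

The residue is 23/3.

At the order-2 pole 7/5 set g(λ) = (λ - (7/5))^2*f(λ) = 23*λ/3 - 3/2.
Order-2 pole: residue = g'(a); g'(7/5) = 23/3, so the residue is 23/3.


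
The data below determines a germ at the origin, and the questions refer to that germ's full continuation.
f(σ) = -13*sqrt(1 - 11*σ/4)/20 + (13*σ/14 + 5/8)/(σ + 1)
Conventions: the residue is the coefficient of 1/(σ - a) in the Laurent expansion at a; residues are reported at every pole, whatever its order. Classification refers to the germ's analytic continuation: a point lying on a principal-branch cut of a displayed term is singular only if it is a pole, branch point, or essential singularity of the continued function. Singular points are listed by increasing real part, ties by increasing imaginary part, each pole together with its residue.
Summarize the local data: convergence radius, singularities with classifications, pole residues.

Denominator factor (σ + 1): pole of order 1 at -1, modulus 1.
Branch term (-13/20)*sqrt(1 - σ/(4/11)): its argument vanishes at σ = 4/11, a square-root branch point, modulus 4/11.
The radius of convergence is the smallest modulus among the singular points: 4/11.
The branch term is analytic at -1 and contributes nothing to the residue; only the rational part matters.
At the order-1 pole -1 set g(σ) = (σ - (-1))*(rational part) = 13*σ/14 + 5/8.
Simple pole: residue = g(a) at a = -1, which is -17/56.
List the singular points by increasing real part (a conjugate pair: the negative imaginary part first).

Radius of convergence at 0: 4/11.
At -1: a pole of order 1; residue -17/56.
At 4/11: an algebraic (square-root) branch point.


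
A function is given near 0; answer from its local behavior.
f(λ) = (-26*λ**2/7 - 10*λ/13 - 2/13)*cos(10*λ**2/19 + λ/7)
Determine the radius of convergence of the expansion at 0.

The factor cos(10*λ**2/19 + λ/7) is entire and contributes no finite singular point.
The polynomial part has no poles.
No finite singular points: the Taylor series at 0 converges everywhere.

The radius of convergence is infinite.


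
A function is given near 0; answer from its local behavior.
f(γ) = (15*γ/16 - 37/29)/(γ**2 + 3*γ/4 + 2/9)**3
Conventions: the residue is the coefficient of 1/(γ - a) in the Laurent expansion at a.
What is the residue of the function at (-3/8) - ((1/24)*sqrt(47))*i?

The factor γ**2 + 3*γ/4 + 2/9 splits as (γ - a)(γ - a') with a = (-3/8) - ((1/24)*sqrt(47))*i, a' = (-3/8) + ((1/24)*sqrt(47))*i. At the order-3 pole a set g(γ) = (γ - a)^3*f(γ) = [15*γ/16 - 37/29] / (γ - a')^3.
Order-3 pole: residue = g''(a)/2; g''((-3/8) - ((1/24)*sqrt(47))*i) = -((140924448/3010867)*sqrt(47))*i, so the residue is -((70462224/3010867)*sqrt(47))*i.

The residue is -((70462224/3010867)*sqrt(47))*i.


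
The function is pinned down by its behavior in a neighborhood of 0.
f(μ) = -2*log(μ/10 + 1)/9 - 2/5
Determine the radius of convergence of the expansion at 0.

The radius of convergence is 10.

Branch term (-2/9)*log(1 - μ/(-10)): its argument vanishes at μ = -10, a logarithmic branch point, modulus 10.
The radius of convergence is the smallest modulus among the singular points: 10.


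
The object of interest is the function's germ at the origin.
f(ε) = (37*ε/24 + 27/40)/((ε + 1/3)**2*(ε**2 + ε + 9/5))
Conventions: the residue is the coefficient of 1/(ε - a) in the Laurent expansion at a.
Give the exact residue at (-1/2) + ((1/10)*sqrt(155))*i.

The factor ε**2 + ε + 9/5 splits as (ε - a)(ε - a') with a = (-1/2) + ((1/10)*sqrt(155))*i, a' = (-1/2) - ((1/10)*sqrt(155))*i. At the order-1 pole a set g(ε) = (ε - a)*f(ε) = [(37*ε/24 + 27/40)/(ε + 1/3)**2] / (ε - a').
Simple pole: residue = g(a) at a = (-1/2) + ((1/10)*sqrt(155))*i, which is (-38535/80656) + ((21081/2500336)*sqrt(155))*i.

The residue is (-38535/80656) + ((21081/2500336)*sqrt(155))*i.


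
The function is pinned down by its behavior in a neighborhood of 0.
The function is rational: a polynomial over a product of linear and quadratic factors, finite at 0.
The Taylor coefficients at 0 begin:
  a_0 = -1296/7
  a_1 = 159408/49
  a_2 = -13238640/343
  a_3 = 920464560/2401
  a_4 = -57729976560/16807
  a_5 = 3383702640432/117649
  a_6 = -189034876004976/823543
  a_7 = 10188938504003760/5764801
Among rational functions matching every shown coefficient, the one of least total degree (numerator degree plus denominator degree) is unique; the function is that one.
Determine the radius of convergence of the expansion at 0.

The radius of convergence is 1/6.

No rational of total degree below 4 reproduces all 8 coefficients; solving the [0/4] Pade equations on them gives f(h) = 2/((h - 7/3)*(h + 1/6)**3), whose expansion matches every shown term.
Denominator factor (h - 7/3): pole of order 1 at 7/3, modulus 7/3.
Denominator factor (h + 1/6)^3: pole of order 3 at -1/6, modulus 1/6.
The radius of convergence is the smallest modulus among the singular points: 1/6.


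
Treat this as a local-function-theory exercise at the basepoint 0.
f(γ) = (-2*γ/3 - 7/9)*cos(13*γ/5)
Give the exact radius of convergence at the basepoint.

The radius of convergence is infinite.

The factor cos(13*γ/5) is entire and contributes no finite singular point.
The polynomial part has no poles.
No finite singular points: the Taylor series at 0 converges everywhere.


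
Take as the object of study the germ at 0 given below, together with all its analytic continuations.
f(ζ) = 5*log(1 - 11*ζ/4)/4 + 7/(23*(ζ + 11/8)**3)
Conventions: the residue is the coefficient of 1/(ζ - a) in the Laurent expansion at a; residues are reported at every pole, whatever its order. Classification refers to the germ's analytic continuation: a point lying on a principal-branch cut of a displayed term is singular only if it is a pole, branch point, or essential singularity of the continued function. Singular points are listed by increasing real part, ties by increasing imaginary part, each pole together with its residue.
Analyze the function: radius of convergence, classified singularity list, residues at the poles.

Radius of convergence at 0: 4/11.
At -11/8: a pole of order 3; residue 0.
At 4/11: a logarithmic branch point.

Denominator factor (ζ + 11/8)^3: pole of order 3 at -11/8, modulus 11/8.
Branch term (5/4)*log(1 - ζ/(4/11)): its argument vanishes at ζ = 4/11, a logarithmic branch point, modulus 4/11.
The radius of convergence is the smallest modulus among the singular points: 4/11.
The branch term is analytic at -11/8 and contributes nothing to the residue; only the rational part matters.
At the order-3 pole -11/8 set g(ζ) = (ζ - (-11/8))^3*(rational part) = 7/23.
Order-3 pole: residue = g''(a)/2; g''(-11/8) = 0, so the residue is 0.
List the singular points by increasing real part (a conjugate pair: the negative imaginary part first).


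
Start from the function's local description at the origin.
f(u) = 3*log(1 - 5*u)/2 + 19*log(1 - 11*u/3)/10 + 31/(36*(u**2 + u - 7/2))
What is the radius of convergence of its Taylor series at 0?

Denominator factor (u**2 + u - 7/2): discriminant 15, real irrational roots -1/2 + (1/2)*sqrt(15) and -1/2 - (1/2)*sqrt(15); poles of order 1, moduli -1/2 + (1/2)*sqrt(15) and 1/2 + (1/2)*sqrt(15).
Branch term (3/2)*log(1 - u/(1/5)): its argument vanishes at u = 1/5, a logarithmic branch point, modulus 1/5.
Branch term (19/10)*log(1 - u/(3/11)): its argument vanishes at u = 3/11, a logarithmic branch point, modulus 3/11.
The radius of convergence is the smallest modulus among the singular points: 1/5.

The radius of convergence is 1/5.


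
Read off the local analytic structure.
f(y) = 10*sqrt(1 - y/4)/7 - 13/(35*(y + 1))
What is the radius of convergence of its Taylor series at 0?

The radius of convergence is 1.

Denominator factor (y + 1): pole of order 1 at -1, modulus 1.
Branch term (10/7)*sqrt(1 - y/(4)): its argument vanishes at y = 4, a square-root branch point, modulus 4.
The radius of convergence is the smallest modulus among the singular points: 1.


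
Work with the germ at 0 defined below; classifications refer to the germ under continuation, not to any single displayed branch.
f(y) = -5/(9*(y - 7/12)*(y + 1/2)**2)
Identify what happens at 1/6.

Denominator factors: y + 1/2 = 2/3 at y = 1/6; y - 7/12 = -5/12 at y = 1/6 — none vanishes.
So the germ continues analytically to 1/6.

The point is a regular point.


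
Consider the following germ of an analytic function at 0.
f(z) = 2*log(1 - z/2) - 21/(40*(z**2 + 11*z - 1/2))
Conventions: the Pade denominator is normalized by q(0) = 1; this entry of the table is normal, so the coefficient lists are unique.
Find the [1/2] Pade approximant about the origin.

The Pade approximant has numerator coefficients [21/20, 719023/75428]; denominator coefficients [1, -225699/18857, -13228757/56571].

Taylor coefficients needed (expand at 0): a_0 = 21/20, a_1 = 221/10, a_2 = 10201/20, a_3 = 676363/60.
Write the denominator as Q(z) = 1 + q1*z + q2*z^2. Requiring Q*f - P = O(z^4) with deg P <= 1 kills the coefficients of z^2..z^3 in Q*f:
  z^2: a_2 + q1*a_1 + q2*a_0 = 0, i.e. 10201/20 + (221/10)*q1 + (21/20)*q2 = 0.
  z^3: a_3 + q1*a_2 + q2*a_1 = 0, i.e. 676363/60 + (10201/20)*q1 + (221/10)*q2 = 0.
Solving this linear system: q1 = -225699/18857, q2 = -13228757/56571.
The numerator is Q*f truncated at degree 1: P0 = a_0 = 21/20; P1 = a_1 + q1*a_0 = 719023/75428.


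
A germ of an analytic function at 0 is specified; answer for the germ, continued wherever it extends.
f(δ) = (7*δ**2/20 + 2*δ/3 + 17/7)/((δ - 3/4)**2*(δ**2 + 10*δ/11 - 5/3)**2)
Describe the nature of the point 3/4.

The denominator factor δ - 3/4 vanishes at 3/4 and appears to the power 2; the numerator there equals 7001/2240, nonzero, and no other factor vanishes.
Hence a pole whose order is the multiplicity, 2.

The point is a pole of order 2.


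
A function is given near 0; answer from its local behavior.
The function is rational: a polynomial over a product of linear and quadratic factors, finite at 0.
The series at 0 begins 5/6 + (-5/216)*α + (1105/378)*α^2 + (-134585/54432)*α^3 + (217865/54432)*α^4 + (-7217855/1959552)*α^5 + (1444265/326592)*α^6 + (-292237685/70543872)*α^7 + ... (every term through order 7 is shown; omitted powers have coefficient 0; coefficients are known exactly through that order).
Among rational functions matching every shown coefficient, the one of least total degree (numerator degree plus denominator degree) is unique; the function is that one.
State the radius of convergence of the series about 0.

The radius of convergence is -1/8 + (1/8)*sqrt(97).

No rational of total degree below 5 reproduces all 8 coefficients; solving the [2/3] Pade equations on them gives f(α) = (-31*α**2/7 - 35*α/24 - 3/2)/((α + 6/5)*(α**2 - α/4 - 3/2)), whose expansion matches every shown term.
Denominator factor (α**2 - α/4 - 3/2): discriminant 97/16, real irrational roots 1/8 + (1/8)*sqrt(97) and 1/8 - (1/8)*sqrt(97); poles of order 1, moduli 1/8 + (1/8)*sqrt(97) and -1/8 + (1/8)*sqrt(97).
Denominator factor (α + 6/5): pole of order 1 at -6/5, modulus 6/5.
The radius of convergence is the smallest modulus among the singular points: -1/8 + (1/8)*sqrt(97).


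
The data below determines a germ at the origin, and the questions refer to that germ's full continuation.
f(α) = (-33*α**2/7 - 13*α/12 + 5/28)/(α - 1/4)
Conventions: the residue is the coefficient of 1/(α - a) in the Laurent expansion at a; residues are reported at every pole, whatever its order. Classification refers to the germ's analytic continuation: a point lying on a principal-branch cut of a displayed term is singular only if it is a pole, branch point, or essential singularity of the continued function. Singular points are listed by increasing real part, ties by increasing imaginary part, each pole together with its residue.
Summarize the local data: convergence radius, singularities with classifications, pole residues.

Radius of convergence at 0: 1/4.
At 1/4: a pole of order 1; residue -65/168.

Denominator factor (α - 1/4): pole of order 1 at 1/4, modulus 1/4.
The radius of convergence is the smallest modulus among the singular points: 1/4.
At the order-1 pole 1/4 set g(α) = (α - (1/4))*f(α) = -33*α**2/7 - 13*α/12 + 5/28.
Simple pole: residue = g(a) at a = 1/4, which is -65/168.


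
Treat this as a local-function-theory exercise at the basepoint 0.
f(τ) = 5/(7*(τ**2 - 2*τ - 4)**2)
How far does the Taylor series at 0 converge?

Denominator factor (τ**2 - 2*τ - 4)^2: discriminant 20, real irrational roots 1 + sqrt(5) and 1 - sqrt(5); poles of order 2, moduli 1 + sqrt(5) and -1 + sqrt(5).
The radius of convergence is the smallest modulus among the singular points: -1 + sqrt(5).

The radius of convergence is -1 + sqrt(5).


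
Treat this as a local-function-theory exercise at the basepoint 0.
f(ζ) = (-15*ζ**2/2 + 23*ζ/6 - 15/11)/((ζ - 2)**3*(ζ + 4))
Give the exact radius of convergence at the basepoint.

Denominator factor (ζ - 2)^3: pole of order 3 at 2, modulus 2.
Denominator factor (ζ + 4): pole of order 1 at -4, modulus 4.
The radius of convergence is the smallest modulus among the singular points: 2.

The radius of convergence is 2.


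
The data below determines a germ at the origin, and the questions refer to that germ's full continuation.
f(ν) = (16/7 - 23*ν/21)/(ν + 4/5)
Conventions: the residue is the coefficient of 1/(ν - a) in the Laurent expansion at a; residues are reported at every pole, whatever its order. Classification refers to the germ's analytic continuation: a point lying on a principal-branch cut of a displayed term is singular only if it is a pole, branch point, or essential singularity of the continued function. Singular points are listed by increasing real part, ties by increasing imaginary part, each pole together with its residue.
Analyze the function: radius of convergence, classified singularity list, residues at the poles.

Radius of convergence at 0: 4/5.
At -4/5: a pole of order 1; residue 332/105.

Denominator factor (ν + 4/5): pole of order 1 at -4/5, modulus 4/5.
The radius of convergence is the smallest modulus among the singular points: 4/5.
At the order-1 pole -4/5 set g(ν) = (ν - (-4/5))*f(ν) = 16/7 - 23*ν/21.
Simple pole: residue = g(a) at a = -4/5, which is 332/105.


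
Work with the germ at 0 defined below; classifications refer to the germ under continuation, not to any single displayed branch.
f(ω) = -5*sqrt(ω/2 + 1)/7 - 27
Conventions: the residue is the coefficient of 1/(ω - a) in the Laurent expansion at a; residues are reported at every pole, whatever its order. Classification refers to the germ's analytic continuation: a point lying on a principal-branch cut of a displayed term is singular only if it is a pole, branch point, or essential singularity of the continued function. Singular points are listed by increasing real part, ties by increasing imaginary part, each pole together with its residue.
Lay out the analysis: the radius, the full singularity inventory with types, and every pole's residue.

Radius of convergence at 0: 2.
At -2: an algebraic (square-root) branch point.

Branch term (-5/7)*sqrt(1 - ω/(-2)): its argument vanishes at ω = -2, a square-root branch point, modulus 2.
The radius of convergence is the smallest modulus among the singular points: 2.


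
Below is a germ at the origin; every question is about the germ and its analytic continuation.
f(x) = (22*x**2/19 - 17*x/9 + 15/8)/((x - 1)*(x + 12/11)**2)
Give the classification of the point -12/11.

The denominator factor x + 12/11 vanishes at -12/11 and appears to the power 2; the numerator there equals 2423/456, nonzero, and no other factor vanishes.
Hence a pole whose order is the multiplicity, 2.

The point is a pole of order 2.


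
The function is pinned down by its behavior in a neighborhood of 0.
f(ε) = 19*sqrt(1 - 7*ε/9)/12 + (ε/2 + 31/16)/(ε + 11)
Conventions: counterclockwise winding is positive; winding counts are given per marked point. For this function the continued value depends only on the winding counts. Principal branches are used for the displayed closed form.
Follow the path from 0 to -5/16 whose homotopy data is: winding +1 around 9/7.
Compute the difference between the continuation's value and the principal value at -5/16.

Continued minus principal equals -(19/72)*sqrt(179).

The rational part is single-valued and drops out of the difference; each branch term changes only by its own monodromy.
(19/12)*sqrt(1 - ε/(9/7)): winding +1 is odd, the square root flips sign, contributing -2*(19/12)*sqrt(1 - (-5/16)/(9/7)) = -2*(19/12)*sqrt(179/144) = -(19/72)*sqrt(179).
Summing the contributions at ε = -5/16 gives -(19/72)*sqrt(179).


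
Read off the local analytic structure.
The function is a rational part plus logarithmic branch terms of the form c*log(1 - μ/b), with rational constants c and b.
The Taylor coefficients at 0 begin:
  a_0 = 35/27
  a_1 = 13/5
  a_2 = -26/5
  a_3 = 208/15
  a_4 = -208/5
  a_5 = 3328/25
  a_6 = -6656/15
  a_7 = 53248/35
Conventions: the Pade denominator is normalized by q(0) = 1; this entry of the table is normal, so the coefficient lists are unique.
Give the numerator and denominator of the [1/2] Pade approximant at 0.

Taylor coefficients needed (read off): a_0 = 35/27, a_1 = 13/5, a_2 = -26/5, a_3 = 208/15.
Write the denominator as Q(μ) = 1 + q1*μ + q2*μ^2. Requiring Q*f - P = O(μ^4) with deg P <= 1 kills the coefficients of μ^2..μ^3 in Q*f:
  μ^2: a_2 + q1*a_1 + q2*a_0 = 0, i.e. -26/5 + (13/5)*q1 + (35/27)*q2 = 0.
  μ^3: a_3 + q1*a_2 + q2*a_1 = 0, i.e. 208/15 + (-26/5)*q1 + (13/5)*q2 = 0.
Solving this linear system: q1 = 4906/2103, q2 = -468/701.
The numerator is Q*f truncated at degree 1: P0 = a_0 = 35/27; P1 = a_1 + q1*a_0 = 1596703/283905.

The Pade approximant has numerator coefficients [35/27, 1596703/283905]; denominator coefficients [1, 4906/2103, -468/701].


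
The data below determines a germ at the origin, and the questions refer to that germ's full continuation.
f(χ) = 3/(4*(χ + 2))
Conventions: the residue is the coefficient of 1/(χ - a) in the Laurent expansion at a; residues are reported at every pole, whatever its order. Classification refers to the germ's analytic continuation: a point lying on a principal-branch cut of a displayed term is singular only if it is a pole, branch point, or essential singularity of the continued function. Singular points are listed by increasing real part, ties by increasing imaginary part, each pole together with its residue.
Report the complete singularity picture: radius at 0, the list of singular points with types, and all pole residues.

Radius of convergence at 0: 2.
At -2: a pole of order 1; residue 3/4.

Denominator factor (χ + 2): pole of order 1 at -2, modulus 2.
The radius of convergence is the smallest modulus among the singular points: 2.
At the order-1 pole -2 set g(χ) = (χ - (-2))*f(χ) = 3/4.
Simple pole: residue = g(a) at a = -2, which is 3/4.


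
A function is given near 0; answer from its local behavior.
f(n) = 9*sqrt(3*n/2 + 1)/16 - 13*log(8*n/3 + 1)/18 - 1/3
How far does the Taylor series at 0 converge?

Branch term (-13/18)*log(1 - n/(-3/8)): its argument vanishes at n = -3/8, a logarithmic branch point, modulus 3/8.
Branch term (9/16)*sqrt(1 - n/(-2/3)): its argument vanishes at n = -2/3, a square-root branch point, modulus 2/3.
The radius of convergence is the smallest modulus among the singular points: 3/8.

The radius of convergence is 3/8.


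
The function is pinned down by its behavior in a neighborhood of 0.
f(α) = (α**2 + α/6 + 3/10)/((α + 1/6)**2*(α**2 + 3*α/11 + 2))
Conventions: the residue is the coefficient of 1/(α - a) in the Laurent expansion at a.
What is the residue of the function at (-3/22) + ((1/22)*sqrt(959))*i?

The residue is (122397/3081125) - ((28681587/2954798875)*sqrt(959))*i.


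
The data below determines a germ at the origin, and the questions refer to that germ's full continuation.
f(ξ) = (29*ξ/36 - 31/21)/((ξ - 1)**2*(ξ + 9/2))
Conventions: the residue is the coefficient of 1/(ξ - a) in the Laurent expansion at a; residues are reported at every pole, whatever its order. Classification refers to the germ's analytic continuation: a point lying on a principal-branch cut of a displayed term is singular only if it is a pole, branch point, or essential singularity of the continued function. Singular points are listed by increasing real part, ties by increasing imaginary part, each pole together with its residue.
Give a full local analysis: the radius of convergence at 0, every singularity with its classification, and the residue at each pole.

Radius of convergence at 0: 1.
At -9/2: a pole of order 1; residue -857/5082.
At 1: a pole of order 2; residue 857/5082.

Denominator factor (ξ + 9/2): pole of order 1 at -9/2, modulus 9/2.
Denominator factor (ξ - 1)^2: pole of order 2 at 1, modulus 1.
The radius of convergence is the smallest modulus among the singular points: 1.
At the order-1 pole -9/2 set g(ξ) = (ξ - (-9/2))*f(ξ) = (29*ξ/36 - 31/21)/(ξ - 1)**2.
Simple pole: residue = g(a) at a = -9/2, which is -857/5082.
At the order-2 pole 1 set g(ξ) = (ξ - (1))^2*f(ξ) = (29*ξ/36 - 31/21)/(ξ + 9/2).
Order-2 pole: residue = g'(a); g'(1) = 857/5082, so the residue is 857/5082.
List the singular points by increasing real part (a conjugate pair: the negative imaginary part first).


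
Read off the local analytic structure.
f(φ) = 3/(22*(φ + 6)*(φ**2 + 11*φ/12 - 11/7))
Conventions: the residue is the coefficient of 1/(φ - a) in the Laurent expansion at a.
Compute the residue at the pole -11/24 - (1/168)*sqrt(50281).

The factor φ**2 + 11*φ/12 - 11/7 splits as (φ - a)(φ - a') with a = -11/24 - (1/168)*sqrt(50281), a' = -11/24 + (1/168)*sqrt(50281). At the order-1 pole a set g(φ) = (φ - a)*f(φ) = [3/(22*(φ + 6))] / (φ - a').
Simple pole: residue = g(a) at a = -11/24 - (1/168)*sqrt(50281), which is -7/2970 - (931/21333510)*sqrt(50281).

The residue is -7/2970 - (931/21333510)*sqrt(50281).


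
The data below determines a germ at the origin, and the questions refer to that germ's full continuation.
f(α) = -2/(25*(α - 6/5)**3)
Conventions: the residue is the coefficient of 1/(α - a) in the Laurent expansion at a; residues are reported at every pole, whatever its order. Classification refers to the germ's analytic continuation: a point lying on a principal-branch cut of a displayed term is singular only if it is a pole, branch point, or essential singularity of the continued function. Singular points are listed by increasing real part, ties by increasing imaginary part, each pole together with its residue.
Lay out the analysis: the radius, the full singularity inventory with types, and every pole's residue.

Radius of convergence at 0: 6/5.
At 6/5: a pole of order 3; residue 0.

Denominator factor (α - 6/5)^3: pole of order 3 at 6/5, modulus 6/5.
The radius of convergence is the smallest modulus among the singular points: 6/5.
At the order-3 pole 6/5 set g(α) = (α - (6/5))^3*f(α) = -2/25.
Order-3 pole: residue = g''(a)/2; g''(6/5) = 0, so the residue is 0.


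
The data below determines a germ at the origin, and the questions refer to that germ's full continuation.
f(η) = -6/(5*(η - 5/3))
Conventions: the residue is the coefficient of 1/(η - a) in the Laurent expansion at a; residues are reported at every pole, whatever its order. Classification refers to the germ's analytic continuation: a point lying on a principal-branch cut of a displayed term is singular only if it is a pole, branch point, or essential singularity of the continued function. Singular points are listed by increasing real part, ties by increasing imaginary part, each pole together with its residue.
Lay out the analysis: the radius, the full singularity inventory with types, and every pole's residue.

Radius of convergence at 0: 5/3.
At 5/3: a pole of order 1; residue -6/5.

Denominator factor (η - 5/3): pole of order 1 at 5/3, modulus 5/3.
The radius of convergence is the smallest modulus among the singular points: 5/3.
At the order-1 pole 5/3 set g(η) = (η - (5/3))*f(η) = -6/5.
Simple pole: residue = g(a) at a = 5/3, which is -6/5.


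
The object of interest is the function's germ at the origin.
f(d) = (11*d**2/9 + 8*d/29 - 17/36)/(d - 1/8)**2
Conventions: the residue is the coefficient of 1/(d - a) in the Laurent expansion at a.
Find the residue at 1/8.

The residue is 607/1044.

At the order-2 pole 1/8 set g(d) = (d - (1/8))^2*f(d) = 11*d**2/9 + 8*d/29 - 17/36.
Order-2 pole: residue = g'(a); g'(1/8) = 607/1044, so the residue is 607/1044.


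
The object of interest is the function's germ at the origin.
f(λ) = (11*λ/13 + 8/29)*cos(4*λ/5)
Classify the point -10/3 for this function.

There is no denominator, hence no pole anywhere.
The factor cos(4*λ/5) is entire.
So the germ continues analytically to -10/3.

The point is a regular point.


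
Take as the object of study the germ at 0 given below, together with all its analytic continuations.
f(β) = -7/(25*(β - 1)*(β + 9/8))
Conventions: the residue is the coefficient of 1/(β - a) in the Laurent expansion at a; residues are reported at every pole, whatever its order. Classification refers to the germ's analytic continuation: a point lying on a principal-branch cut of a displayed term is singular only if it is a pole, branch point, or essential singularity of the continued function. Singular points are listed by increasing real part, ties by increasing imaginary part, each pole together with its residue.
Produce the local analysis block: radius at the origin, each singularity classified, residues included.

Radius of convergence at 0: 1.
At -9/8: a pole of order 1; residue 56/425.
At 1: a pole of order 1; residue -56/425.

Denominator factor (β + 9/8): pole of order 1 at -9/8, modulus 9/8.
Denominator factor (β - 1): pole of order 1 at 1, modulus 1.
The radius of convergence is the smallest modulus among the singular points: 1.
At the order-1 pole -9/8 set g(β) = (β - (-9/8))*f(β) = -7/(25*(β - 1)).
Simple pole: residue = g(a) at a = -9/8, which is 56/425.
At the order-1 pole 1 set g(β) = (β - (1))*f(β) = -7/(25*(β + 9/8)).
Simple pole: residue = g(a) at a = 1, which is -56/425.
List the singular points by increasing real part (a conjugate pair: the negative imaginary part first).


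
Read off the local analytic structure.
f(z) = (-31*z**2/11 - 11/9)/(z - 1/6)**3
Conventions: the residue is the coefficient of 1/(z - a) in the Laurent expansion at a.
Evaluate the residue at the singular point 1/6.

At the order-3 pole 1/6 set g(z) = (z - (1/6))^3*f(z) = -31*z**2/11 - 11/9.
Order-3 pole: residue = g''(a)/2; g''(1/6) = -62/11, so the residue is -31/11.

The residue is -31/11.


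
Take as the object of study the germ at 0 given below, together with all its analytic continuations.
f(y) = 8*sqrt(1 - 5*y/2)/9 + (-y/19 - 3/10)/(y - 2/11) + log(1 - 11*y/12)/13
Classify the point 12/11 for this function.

The term (1/13)*log(1 - y/(12/11)) has argument 1 - 12/11/(12/11) = 0 at 12/11: a logarithmic (infinitely-sheeted) branch point; the remaining terms are analytic or single-valued there.

The point is a logarithmic branch point.


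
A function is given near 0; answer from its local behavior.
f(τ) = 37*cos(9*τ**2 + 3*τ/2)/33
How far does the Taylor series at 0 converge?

The radius of convergence is infinite.

The factor cos(9*τ**2 + 3*τ/2) is entire and contributes no finite singular point.
The polynomial part has no poles.
No finite singular points: the Taylor series at 0 converges everywhere.


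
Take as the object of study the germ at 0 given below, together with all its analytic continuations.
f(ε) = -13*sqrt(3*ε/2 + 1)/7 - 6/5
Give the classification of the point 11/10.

The point is a regular point.

There is no denominator, hence no pole anywhere.
Branch term sqrt(1 - ε/(-2/3)): argument at 11/10 is 53/20, nonzero, so 11/10 is not its branch point (a point on a principal cut is still regular for the continued germ).
So the germ continues analytically to 11/10.


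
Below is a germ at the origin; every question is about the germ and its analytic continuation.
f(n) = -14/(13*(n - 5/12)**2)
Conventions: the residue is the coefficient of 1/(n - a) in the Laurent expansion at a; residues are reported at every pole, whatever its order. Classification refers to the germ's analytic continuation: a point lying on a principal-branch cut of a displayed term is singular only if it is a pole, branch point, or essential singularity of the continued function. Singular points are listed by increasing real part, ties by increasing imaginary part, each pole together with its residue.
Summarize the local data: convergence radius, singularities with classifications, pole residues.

Denominator factor (n - 5/12)^2: pole of order 2 at 5/12, modulus 5/12.
The radius of convergence is the smallest modulus among the singular points: 5/12.
At the order-2 pole 5/12 set g(n) = (n - (5/12))^2*f(n) = -14/13.
Order-2 pole: residue = g'(a); g'(5/12) = 0, so the residue is 0.

Radius of convergence at 0: 5/12.
At 5/12: a pole of order 2; residue 0.


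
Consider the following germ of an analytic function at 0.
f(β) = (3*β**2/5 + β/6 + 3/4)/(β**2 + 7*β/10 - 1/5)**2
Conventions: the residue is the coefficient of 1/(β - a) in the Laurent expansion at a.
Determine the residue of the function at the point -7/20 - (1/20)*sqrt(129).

The residue is (3430/49923)*sqrt(129).

The factor β**2 + 7*β/10 - 1/5 splits as (β - a)(β - a') with a = -7/20 - (1/20)*sqrt(129), a' = -7/20 + (1/20)*sqrt(129). At the order-2 pole a set g(β) = (β - a)^2*f(β) = [3*β**2/5 + β/6 + 3/4] / (β - a')^2.
Order-2 pole: residue = g'(a); g'(-7/20 - (1/20)*sqrt(129)) = (3430/49923)*sqrt(129), so the residue is (3430/49923)*sqrt(129).


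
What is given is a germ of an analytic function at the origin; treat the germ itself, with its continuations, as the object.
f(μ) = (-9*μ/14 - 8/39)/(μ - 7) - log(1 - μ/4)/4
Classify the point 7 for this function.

The denominator factor μ - 7 vanishes at 7 and appears to the power 1; the numerator there equals -367/78, nonzero, and no other factor vanishes.
The branch terms are analytic at this point.
Hence a pole whose order is the multiplicity, 1.

The point is a pole of order 1.


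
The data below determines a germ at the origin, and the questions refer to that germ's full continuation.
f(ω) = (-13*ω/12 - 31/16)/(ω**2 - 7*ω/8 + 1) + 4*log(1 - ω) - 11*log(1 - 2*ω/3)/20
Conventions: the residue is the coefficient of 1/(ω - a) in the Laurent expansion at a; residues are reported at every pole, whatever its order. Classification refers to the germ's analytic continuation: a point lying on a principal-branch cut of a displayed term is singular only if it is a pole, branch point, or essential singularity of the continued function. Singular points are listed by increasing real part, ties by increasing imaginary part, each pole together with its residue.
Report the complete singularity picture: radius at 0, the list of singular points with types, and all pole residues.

Denominator factor (ω**2 - 7*ω/8 + 1): discriminant -207/64, complex-conjugate roots (7/16) + ((3/16)*sqrt(23))*i and (7/16) - ((3/16)*sqrt(23))*i; poles of order 1, moduli 1 and 1.
Branch term (-11/20)*log(1 - ω/(3/2)): its argument vanishes at ω = 3/2, a logarithmic branch point, modulus 3/2.
Branch term (4)*log(1 - ω/(1)): its argument vanishes at ω = 1, a logarithmic branch point, modulus 1.
The radius of convergence is the smallest modulus among the singular points: 1.
The branch terms are analytic at (7/16) - ((3/16)*sqrt(23))*i and contribute nothing to the residue; only the rational part matters.
The factor ω**2 - 7*ω/8 + 1 splits as (ω - a)(ω - a') with a = (7/16) - ((3/16)*sqrt(23))*i, a' = (7/16) + ((3/16)*sqrt(23))*i. At the order-1 pole a set g(ω) = (ω - a)*(rational part) = [-13*ω/12 - 31/16] / (ω - a').
Simple pole: residue = g(a) at a = (7/16) - ((3/16)*sqrt(23))*i, which is (-13/24) - ((463/1656)*sqrt(23))*i.
The branch terms are analytic at (7/16) + ((3/16)*sqrt(23))*i and contribute nothing to the residue; only the rational part matters.
The factor ω**2 - 7*ω/8 + 1 splits as (ω - a)(ω - a') with a = (7/16) + ((3/16)*sqrt(23))*i, a' = (7/16) - ((3/16)*sqrt(23))*i. At the order-1 pole a set g(ω) = (ω - a)*(rational part) = [-13*ω/12 - 31/16] / (ω - a').
Simple pole: residue = g(a) at a = (7/16) + ((3/16)*sqrt(23))*i, which is (-13/24) + ((463/1656)*sqrt(23))*i.
List the singular points by increasing real part (a conjugate pair: the negative imaginary part first).

Radius of convergence at 0: 1.
At (7/16) - ((3/16)*sqrt(23))*i: a pole of order 1; residue (-13/24) - ((463/1656)*sqrt(23))*i.
At (7/16) + ((3/16)*sqrt(23))*i: a pole of order 1; residue (-13/24) + ((463/1656)*sqrt(23))*i.
At 1: a logarithmic branch point.
At 3/2: a logarithmic branch point.
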